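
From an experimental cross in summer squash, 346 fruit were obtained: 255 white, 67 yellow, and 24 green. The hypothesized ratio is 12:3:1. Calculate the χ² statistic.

Under the 12:3:1 hypothesis (Σ ratio = 16, N = 346):
  white: 346 × 12/16 = 259.5
  yellow: 346 × 3/16 = 64.875
  green: 346 × 1/16 = 21.625
χ² = Σ (O − E)² / E
  white: (255 − 259.5)² / 259.5 = 0.0780
  yellow: (67 − 64.875)² / 64.875 = 0.0696
  green: (24 − 21.625)² / 21.625 = 0.2608
χ² = 0.0780 + 0.0696 + 0.2608 = 0.4084 ≈ 0.408

0.408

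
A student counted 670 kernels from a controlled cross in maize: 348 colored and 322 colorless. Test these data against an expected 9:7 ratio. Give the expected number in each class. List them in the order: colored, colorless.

376.875, 293.125

Expected counts for N = 670 under a 9:7 ratio (total parts = 16):
  colored: 670 × 9/16 = 376.875
  colorless: 670 × 7/16 = 293.125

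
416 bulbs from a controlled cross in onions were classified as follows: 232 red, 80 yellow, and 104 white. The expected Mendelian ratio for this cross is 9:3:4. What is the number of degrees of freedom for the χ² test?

A goodness-of-fit test with 3 phenotype classes has df = 3 − 1 = 2.

2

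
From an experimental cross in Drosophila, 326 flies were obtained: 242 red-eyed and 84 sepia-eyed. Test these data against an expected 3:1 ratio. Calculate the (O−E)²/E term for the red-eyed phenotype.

Under the 3:1 hypothesis (Σ ratio = 4, N = 326):
  red-eyed: 326 × 3/4 = 244.5
  sepia-eyed: 326 × 1/4 = 81.5
Contribution of red-eyed: (242 − 244.5)² / 244.5 = 0.0256

0.026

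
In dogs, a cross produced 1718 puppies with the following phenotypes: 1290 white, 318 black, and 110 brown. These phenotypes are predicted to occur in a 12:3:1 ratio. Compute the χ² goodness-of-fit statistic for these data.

0.119

Under the 12:3:1 hypothesis (Σ ratio = 16, N = 1718):
  white: 1718 × 12/16 = 1288.5
  black: 1718 × 3/16 = 322.125
  brown: 1718 × 1/16 = 107.375
χ² = Σ (O − E)² / E
  white: (1290 − 1288.5)² / 1288.5 = 0.0017
  black: (318 − 322.125)² / 322.125 = 0.0528
  brown: (110 − 107.375)² / 107.375 = 0.0642
χ² = 0.0017 + 0.0528 + 0.0642 = 0.1187 ≈ 0.119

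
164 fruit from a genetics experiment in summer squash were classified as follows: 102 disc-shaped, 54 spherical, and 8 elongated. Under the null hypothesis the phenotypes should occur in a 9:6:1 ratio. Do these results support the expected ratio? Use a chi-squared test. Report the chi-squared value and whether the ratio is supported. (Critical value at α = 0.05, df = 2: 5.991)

2.439; consistent

Expected counts for N = 164 under a 9:6:1 ratio (total parts = 16):
  disc-shaped: 164 × 9/16 = 92.25
  spherical: 164 × 6/16 = 61.5
  elongated: 164 × 1/16 = 10.25
χ² = Σ (O − E)² / E
  disc-shaped: (102 − 92.25)² / 92.25 = 1.0305
  spherical: (54 − 61.5)² / 61.5 = 0.9146
  elongated: (8 − 10.25)² / 10.25 = 0.4939
χ² = 1.0305 + 0.9146 + 0.4939 = 2.439
Degrees of freedom = 3 − 1 = 2; critical value at α = 0.05 is 5.991.
Since 2.439 < 5.991, we fail to reject the null hypothesis — the data are consistent with the 9:6:1 ratio.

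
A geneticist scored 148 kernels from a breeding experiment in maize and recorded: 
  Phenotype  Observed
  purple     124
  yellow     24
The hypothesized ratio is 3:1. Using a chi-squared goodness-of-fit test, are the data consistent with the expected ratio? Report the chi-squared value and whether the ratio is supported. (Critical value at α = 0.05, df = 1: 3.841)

6.090; not consistent

Expected counts for N = 148 under a 3:1 ratio (total parts = 4):
  purple: 148 × 3/4 = 111
  yellow: 148 × 1/4 = 37
χ² = Σ (O − E)² / E
  purple: (124 − 111)² / 111 = 1.5225
  yellow: (24 − 37)² / 37 = 4.5676
χ² = 1.5225 + 4.5676 = 6.0901 ≈ 6.090
Degrees of freedom = 2 − 1 = 1; critical value at α = 0.05 is 3.841.
Since 6.090 > 3.841, we reject the null hypothesis — the data do not fit the 3:1 ratio.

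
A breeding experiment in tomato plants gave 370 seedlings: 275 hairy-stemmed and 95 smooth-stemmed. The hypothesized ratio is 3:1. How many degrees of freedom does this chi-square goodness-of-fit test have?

A goodness-of-fit test with 2 phenotype classes has df = 2 − 1 = 1.

1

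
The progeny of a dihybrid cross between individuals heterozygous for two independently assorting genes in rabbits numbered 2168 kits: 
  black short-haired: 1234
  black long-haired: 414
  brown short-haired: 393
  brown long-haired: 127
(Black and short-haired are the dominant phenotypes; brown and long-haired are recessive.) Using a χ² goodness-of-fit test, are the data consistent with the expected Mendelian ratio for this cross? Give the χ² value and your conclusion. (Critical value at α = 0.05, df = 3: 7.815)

A dihybrid F₂ with independent assortment and complete dominance at both loci gives a 9:3:3:1 phenotypic ratio.
The 9:3:3:1 ratio has 16 parts, so with N = 2168 the expected counts are:
  black short-haired: 2168 × 9/16 = 1219.5
  black long-haired: 2168 × 3/16 = 406.5
  brown short-haired: 2168 × 3/16 = 406.5
  brown long-haired: 2168 × 1/16 = 135.5
χ² = Σ (O − E)² / E
  black short-haired: (1234 − 1219.5)² / 1219.5 = 0.1724
  black long-haired: (414 − 406.5)² / 406.5 = 0.1384
  brown short-haired: (393 − 406.5)² / 406.5 = 0.4483
  brown long-haired: (127 − 135.5)² / 135.5 = 0.5332
χ² = 0.1724 + 0.1384 + 0.4483 + 0.5332 = 1.2923 ≈ 1.292
Degrees of freedom = 4 − 1 = 3; critical value at α = 0.05 is 7.815.
Since 1.292 < 7.815, we fail to reject the null hypothesis — the data are consistent with the 9:3:3:1 ratio.

1.292; consistent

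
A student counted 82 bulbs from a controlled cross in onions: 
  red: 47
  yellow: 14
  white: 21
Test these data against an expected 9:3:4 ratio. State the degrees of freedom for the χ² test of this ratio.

2

A goodness-of-fit test with 3 phenotype classes has df = 3 − 1 = 2.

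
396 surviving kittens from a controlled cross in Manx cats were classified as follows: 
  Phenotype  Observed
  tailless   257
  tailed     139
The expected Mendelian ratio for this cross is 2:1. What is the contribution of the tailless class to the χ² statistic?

0.186

Total ratio parts = 3. Expected numbers out of 396:
  tailless: 396 × 2/3 = 264
  tailed: 396 × 1/3 = 132
Contribution of tailless: (257 − 264)² / 264 = 0.1856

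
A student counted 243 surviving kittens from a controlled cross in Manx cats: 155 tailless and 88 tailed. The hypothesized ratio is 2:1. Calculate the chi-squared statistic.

Total ratio parts = 3. Expected numbers out of 243:
  tailless: 243 × 2/3 = 162
  tailed: 243 × 1/3 = 81
χ² = Σ (O − E)² / E
  tailless: (155 − 162)² / 162 = 0.3025
  tailed: (88 − 81)² / 81 = 0.6049
χ² = 0.3025 + 0.6049 = 0.9074 ≈ 0.907

0.907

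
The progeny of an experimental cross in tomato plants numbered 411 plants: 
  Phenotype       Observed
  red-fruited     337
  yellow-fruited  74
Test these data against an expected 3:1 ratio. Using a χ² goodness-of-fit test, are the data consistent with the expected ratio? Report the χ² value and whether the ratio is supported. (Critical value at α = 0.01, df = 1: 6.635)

Total ratio parts = 4. Expected numbers out of 411:
  red-fruited: 411 × 3/4 = 308.25
  yellow-fruited: 411 × 1/4 = 102.75
χ² = Σ (O − E)² / E
  red-fruited: (337 − 308.25)² / 308.25 = 2.6815
  yellow-fruited: (74 − 102.75)² / 102.75 = 8.0444
χ² = 2.6815 + 8.0444 = 10.7259 ≈ 10.726
Degrees of freedom = 2 − 1 = 1; critical value at α = 0.01 is 6.635.
Since 10.726 > 6.635, we reject the null hypothesis — the data do not fit the 3:1 ratio.

10.726; not consistent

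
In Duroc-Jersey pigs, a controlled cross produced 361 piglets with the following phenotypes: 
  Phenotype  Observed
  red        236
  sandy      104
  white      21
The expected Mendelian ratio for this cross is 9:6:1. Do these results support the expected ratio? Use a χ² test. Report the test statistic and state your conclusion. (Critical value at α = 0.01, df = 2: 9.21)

12.722; not consistent

Total ratio parts = 16. Expected numbers out of 361:
  red: 361 × 9/16 = 203.0625
  sandy: 361 × 6/16 = 135.375
  white: 361 × 1/16 = 22.5625
χ² = Σ (O − E)² / E
  red: (236 − 203.0625)² / 203.0625 = 5.3426
  sandy: (104 − 135.375)² / 135.375 = 7.2716
  white: (21 − 22.5625)² / 22.5625 = 0.1082
χ² = 5.3426 + 7.2716 + 0.1082 = 12.7224 ≈ 12.722
Degrees of freedom = 3 − 1 = 2; critical value at α = 0.01 is 9.21.
Since 12.722 > 9.21, we reject the null hypothesis — the data do not fit the 9:6:1 ratio.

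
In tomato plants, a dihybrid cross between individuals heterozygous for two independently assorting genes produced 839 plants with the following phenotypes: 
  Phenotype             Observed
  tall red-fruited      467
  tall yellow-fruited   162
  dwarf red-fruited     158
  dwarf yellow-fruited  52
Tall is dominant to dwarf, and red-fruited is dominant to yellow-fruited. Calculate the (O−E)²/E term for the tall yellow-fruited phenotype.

A dihybrid F₂ with independent assortment and complete dominance at both loci gives a 9:3:3:1 phenotypic ratio.
The 9:3:3:1 ratio has 16 parts, so with N = 839 the expected counts are:
  tall red-fruited: 839 × 9/16 = 471.9375
  tall yellow-fruited: 839 × 3/16 = 157.3125
  dwarf red-fruited: 839 × 3/16 = 157.3125
  dwarf yellow-fruited: 839 × 1/16 = 52.4375
Contribution of tall yellow-fruited: (162 − 157.3125)² / 157.3125 = 0.1397

0.140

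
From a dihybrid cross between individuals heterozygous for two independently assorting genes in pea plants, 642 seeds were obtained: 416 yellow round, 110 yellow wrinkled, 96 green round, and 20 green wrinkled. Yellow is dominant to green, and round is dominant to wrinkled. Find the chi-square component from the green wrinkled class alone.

A dihybrid F₂ with independent assortment and complete dominance at both loci gives a 9:3:3:1 phenotypic ratio.
The 9:3:3:1 ratio has 16 parts, so with N = 642 the expected counts are:
  yellow round: 642 × 9/16 = 361.125
  yellow wrinkled: 642 × 3/16 = 120.375
  green round: 642 × 3/16 = 120.375
  green wrinkled: 642 × 1/16 = 40.125
Contribution of green wrinkled: (20 − 40.125)² / 40.125 = 10.0938

10.094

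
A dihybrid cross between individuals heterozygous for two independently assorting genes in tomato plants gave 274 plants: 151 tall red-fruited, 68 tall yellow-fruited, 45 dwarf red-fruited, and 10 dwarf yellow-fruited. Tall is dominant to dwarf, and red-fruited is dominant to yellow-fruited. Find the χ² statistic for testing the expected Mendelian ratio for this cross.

9.199

A dihybrid F₂ with independent assortment and complete dominance at both loci gives a 9:3:3:1 phenotypic ratio.
Under the 9:3:3:1 hypothesis (Σ ratio = 16, N = 274):
  tall red-fruited: 274 × 9/16 = 154.125
  tall yellow-fruited: 274 × 3/16 = 51.375
  dwarf red-fruited: 274 × 3/16 = 51.375
  dwarf yellow-fruited: 274 × 1/16 = 17.125
χ² = Σ (O − E)² / E
  tall red-fruited: (151 − 154.125)² / 154.125 = 0.0634
  tall yellow-fruited: (68 − 51.375)² / 51.375 = 5.3799
  dwarf red-fruited: (45 − 51.375)² / 51.375 = 0.7911
  dwarf yellow-fruited: (10 − 17.125)² / 17.125 = 2.9644
χ² = 0.0634 + 5.3799 + 0.7911 + 2.9644 = 9.1988 ≈ 9.199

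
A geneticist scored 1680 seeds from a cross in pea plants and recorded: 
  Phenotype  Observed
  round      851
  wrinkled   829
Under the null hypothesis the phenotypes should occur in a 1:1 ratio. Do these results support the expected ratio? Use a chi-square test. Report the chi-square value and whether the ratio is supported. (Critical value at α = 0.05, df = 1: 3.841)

0.288; consistent

Total ratio parts = 2. Expected numbers out of 1680:
  round: 1680 × 1/2 = 840
  wrinkled: 1680 × 1/2 = 840
χ² = Σ (O − E)² / E
  round: (851 − 840)² / 840 = 0.1440
  wrinkled: (829 − 840)² / 840 = 0.1440
χ² = 0.1440 + 0.1440 = 0.288
Degrees of freedom = 2 − 1 = 1; critical value at α = 0.05 is 3.841.
Since 0.288 < 3.841, we fail to reject the null hypothesis — the data are consistent with the 1:1 ratio.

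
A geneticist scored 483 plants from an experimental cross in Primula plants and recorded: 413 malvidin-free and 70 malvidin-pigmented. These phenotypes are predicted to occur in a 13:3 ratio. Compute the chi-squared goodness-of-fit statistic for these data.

Under the 13:3 hypothesis (Σ ratio = 16, N = 483):
  malvidin-free: 483 × 13/16 = 392.4375
  malvidin-pigmented: 483 × 3/16 = 90.5625
χ² = Σ (O − E)² / E
  malvidin-free: (413 − 392.4375)² / 392.4375 = 1.0774
  malvidin-pigmented: (70 − 90.5625)² / 90.5625 = 4.6688
χ² = 1.0774 + 4.6688 = 5.7462 ≈ 5.746

5.746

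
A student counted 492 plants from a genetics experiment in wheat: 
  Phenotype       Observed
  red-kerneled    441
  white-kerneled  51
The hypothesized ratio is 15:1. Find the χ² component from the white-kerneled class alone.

Under the 15:1 hypothesis (Σ ratio = 16, N = 492):
  red-kerneled: 492 × 15/16 = 461.25
  white-kerneled: 492 × 1/16 = 30.75
Contribution of white-kerneled: (51 − 30.75)² / 30.75 = 13.3354

13.335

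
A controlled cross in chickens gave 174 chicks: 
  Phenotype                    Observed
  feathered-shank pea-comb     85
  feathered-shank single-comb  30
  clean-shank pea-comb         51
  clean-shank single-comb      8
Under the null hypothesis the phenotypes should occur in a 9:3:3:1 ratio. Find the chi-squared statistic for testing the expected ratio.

13.014

Under the 9:3:3:1 hypothesis (Σ ratio = 16, N = 174):
  feathered-shank pea-comb: 174 × 9/16 = 97.875
  feathered-shank single-comb: 174 × 3/16 = 32.625
  clean-shank pea-comb: 174 × 3/16 = 32.625
  clean-shank single-comb: 174 × 1/16 = 10.875
χ² = Σ (O − E)² / E
  feathered-shank pea-comb: (85 − 97.875)² / 97.875 = 1.6936
  feathered-shank single-comb: (30 − 32.625)² / 32.625 = 0.2112
  clean-shank pea-comb: (51 − 32.625)² / 32.625 = 10.3491
  clean-shank single-comb: (8 − 10.875)² / 10.875 = 0.7601
χ² = 1.6936 + 0.2112 + 10.3491 + 0.7601 = 13.014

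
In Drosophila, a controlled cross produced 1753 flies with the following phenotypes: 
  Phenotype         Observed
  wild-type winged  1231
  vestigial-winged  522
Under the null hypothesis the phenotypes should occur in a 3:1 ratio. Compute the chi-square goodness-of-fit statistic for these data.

21.340

Total ratio parts = 4. Expected numbers out of 1753:
  wild-type winged: 1753 × 3/4 = 1314.75
  vestigial-winged: 1753 × 1/4 = 438.25
χ² = Σ (O − E)² / E
  wild-type winged: (1231 − 1314.75)² / 1314.75 = 5.3349
  vestigial-winged: (522 − 438.25)² / 438.25 = 16.0047
χ² = 5.3349 + 16.0047 = 21.3396 ≈ 21.340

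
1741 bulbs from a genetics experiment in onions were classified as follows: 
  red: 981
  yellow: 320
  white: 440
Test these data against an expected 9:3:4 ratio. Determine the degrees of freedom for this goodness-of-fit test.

A goodness-of-fit test with 3 phenotype classes has df = 3 − 1 = 2.

2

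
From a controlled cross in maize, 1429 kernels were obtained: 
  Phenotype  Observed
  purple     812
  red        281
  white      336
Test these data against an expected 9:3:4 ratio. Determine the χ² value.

Expected counts for N = 1429 under a 9:3:4 ratio (total parts = 16):
  purple: 1429 × 9/16 = 803.8125
  red: 1429 × 3/16 = 267.9375
  white: 1429 × 4/16 = 357.25
χ² = Σ (O − E)² / E
  purple: (812 − 803.8125)² / 803.8125 = 0.0834
  red: (281 − 267.9375)² / 267.9375 = 0.6368
  white: (336 − 357.25)² / 357.25 = 1.2640
χ² = 0.0834 + 0.6368 + 1.2640 = 1.9842 ≈ 1.984

1.984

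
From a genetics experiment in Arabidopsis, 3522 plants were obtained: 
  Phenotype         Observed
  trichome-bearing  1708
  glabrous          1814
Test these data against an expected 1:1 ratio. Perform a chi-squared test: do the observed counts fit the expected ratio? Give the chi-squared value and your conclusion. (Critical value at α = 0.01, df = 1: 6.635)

Total ratio parts = 2. Expected numbers out of 3522:
  trichome-bearing: 3522 × 1/2 = 1761
  glabrous: 3522 × 1/2 = 1761
χ² = Σ (O − E)² / E
  trichome-bearing: (1708 − 1761)² / 1761 = 1.5951
  glabrous: (1814 − 1761)² / 1761 = 1.5951
χ² = 1.5951 + 1.5951 = 3.1902 ≈ 3.190
Degrees of freedom = 2 − 1 = 1; critical value at α = 0.01 is 6.635.
Since 3.190 < 6.635, we fail to reject the null hypothesis — the data are consistent with the 1:1 ratio.

3.190; consistent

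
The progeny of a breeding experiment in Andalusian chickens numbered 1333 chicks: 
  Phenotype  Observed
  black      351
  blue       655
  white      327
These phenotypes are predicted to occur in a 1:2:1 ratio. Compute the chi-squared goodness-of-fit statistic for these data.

The 1:2:1 ratio has 4 parts, so with N = 1333 the expected counts are:
  black: 1333 × 1/4 = 333.25
  blue: 1333 × 2/4 = 666.5
  white: 1333 × 1/4 = 333.25
χ² = Σ (O − E)² / E
  black: (351 − 333.25)² / 333.25 = 0.9454
  blue: (655 − 666.5)² / 666.5 = 0.1984
  white: (327 − 333.25)² / 333.25 = 0.1172
χ² = 0.9454 + 0.1984 + 0.1172 = 1.261

1.261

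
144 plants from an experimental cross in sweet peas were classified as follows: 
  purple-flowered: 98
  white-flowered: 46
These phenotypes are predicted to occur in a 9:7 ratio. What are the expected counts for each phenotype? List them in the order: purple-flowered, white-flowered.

81, 63

Under the 9:7 hypothesis (Σ ratio = 16, N = 144):
  purple-flowered: 144 × 9/16 = 81
  white-flowered: 144 × 7/16 = 63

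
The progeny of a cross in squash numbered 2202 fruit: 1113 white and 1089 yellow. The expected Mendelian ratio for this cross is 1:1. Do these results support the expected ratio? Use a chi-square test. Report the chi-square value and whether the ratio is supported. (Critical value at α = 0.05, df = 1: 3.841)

Under the 1:1 hypothesis (Σ ratio = 2, N = 2202):
  white: 2202 × 1/2 = 1101
  yellow: 2202 × 1/2 = 1101
χ² = Σ (O − E)² / E
  white: (1113 − 1101)² / 1101 = 0.1308
  yellow: (1089 − 1101)² / 1101 = 0.1308
χ² = 0.1308 + 0.1308 = 0.2616 ≈ 0.262
Degrees of freedom = 2 − 1 = 1; critical value at α = 0.05 is 3.841.
Since 0.262 < 3.841, we fail to reject the null hypothesis — the data are consistent with the 1:1 ratio.

0.262; consistent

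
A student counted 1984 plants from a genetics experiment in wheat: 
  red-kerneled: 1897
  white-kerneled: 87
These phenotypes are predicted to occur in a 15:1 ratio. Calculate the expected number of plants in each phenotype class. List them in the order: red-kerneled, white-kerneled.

The 15:1 ratio has 16 parts, so with N = 1984 the expected counts are:
  red-kerneled: 1984 × 15/16 = 1860
  white-kerneled: 1984 × 1/16 = 124

1860, 124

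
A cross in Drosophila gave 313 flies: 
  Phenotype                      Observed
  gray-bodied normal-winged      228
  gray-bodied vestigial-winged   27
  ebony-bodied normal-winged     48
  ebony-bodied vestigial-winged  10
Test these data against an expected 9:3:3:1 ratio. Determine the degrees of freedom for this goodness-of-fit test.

A goodness-of-fit test with 4 phenotype classes has df = 4 − 1 = 3.

3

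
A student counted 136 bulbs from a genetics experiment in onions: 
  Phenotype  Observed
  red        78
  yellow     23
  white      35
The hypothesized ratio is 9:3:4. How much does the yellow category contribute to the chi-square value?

Expected counts for N = 136 under a 9:3:4 ratio (total parts = 16):
  red: 136 × 9/16 = 76.5
  yellow: 136 × 3/16 = 25.5
  white: 136 × 4/16 = 34
Contribution of yellow: (23 − 25.5)² / 25.5 = 0.2451

0.245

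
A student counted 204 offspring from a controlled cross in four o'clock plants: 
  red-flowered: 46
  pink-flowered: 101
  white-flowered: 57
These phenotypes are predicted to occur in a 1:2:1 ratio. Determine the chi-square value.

1.206

Expected counts for N = 204 under a 1:2:1 ratio (total parts = 4):
  red-flowered: 204 × 1/4 = 51
  pink-flowered: 204 × 2/4 = 102
  white-flowered: 204 × 1/4 = 51
χ² = Σ (O − E)² / E
  red-flowered: (46 − 51)² / 51 = 0.4902
  pink-flowered: (101 − 102)² / 102 = 0.0098
  white-flowered: (57 − 51)² / 51 = 0.7059
χ² = 0.4902 + 0.0098 + 0.7059 = 1.2059 ≈ 1.206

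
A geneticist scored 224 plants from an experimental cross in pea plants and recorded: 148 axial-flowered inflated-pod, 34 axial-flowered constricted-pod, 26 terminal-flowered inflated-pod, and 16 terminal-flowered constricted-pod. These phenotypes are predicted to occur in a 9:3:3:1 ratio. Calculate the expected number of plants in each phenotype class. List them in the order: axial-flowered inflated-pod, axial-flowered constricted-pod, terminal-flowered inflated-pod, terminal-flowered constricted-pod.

126, 42, 42, 14

Under the 9:3:3:1 hypothesis (Σ ratio = 16, N = 224):
  axial-flowered inflated-pod: 224 × 9/16 = 126
  axial-flowered constricted-pod: 224 × 3/16 = 42
  terminal-flowered inflated-pod: 224 × 3/16 = 42
  terminal-flowered constricted-pod: 224 × 1/16 = 14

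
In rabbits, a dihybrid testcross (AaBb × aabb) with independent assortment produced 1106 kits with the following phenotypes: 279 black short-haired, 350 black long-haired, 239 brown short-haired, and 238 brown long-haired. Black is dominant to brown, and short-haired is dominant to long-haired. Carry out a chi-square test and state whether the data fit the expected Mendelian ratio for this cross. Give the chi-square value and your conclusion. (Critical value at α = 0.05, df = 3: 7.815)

A dihybrid testcross with independent assortment gives a 1:1:1:1 ratio.
Total ratio parts = 4. Expected numbers out of 1106:
  black short-haired: 1106 × 1/4 = 276.5
  black long-haired: 1106 × 1/4 = 276.5
  brown short-haired: 1106 × 1/4 = 276.5
  brown long-haired: 1106 × 1/4 = 276.5
χ² = Σ (O − E)² / E
  black short-haired: (279 − 276.5)² / 276.5 = 0.0226
  black long-haired: (350 − 276.5)² / 276.5 = 19.5380
  brown short-haired: (239 − 276.5)² / 276.5 = 5.0859
  brown long-haired: (238 − 276.5)² / 276.5 = 5.3608
χ² = 0.0226 + 19.5380 + 5.0859 + 5.3608 = 30.0073 ≈ 30.007
Degrees of freedom = 4 − 1 = 3; critical value at α = 0.05 is 7.815.
Since 30.007 > 7.815, we reject the null hypothesis — the data do not fit the 1:1:1:1 ratio.

30.007; not consistent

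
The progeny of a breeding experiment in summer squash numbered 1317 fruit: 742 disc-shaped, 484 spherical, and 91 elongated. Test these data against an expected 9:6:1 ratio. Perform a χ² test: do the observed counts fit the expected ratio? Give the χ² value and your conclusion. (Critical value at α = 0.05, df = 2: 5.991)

The 9:6:1 ratio has 16 parts, so with N = 1317 the expected counts are:
  disc-shaped: 1317 × 9/16 = 740.8125
  spherical: 1317 × 6/16 = 493.875
  elongated: 1317 × 1/16 = 82.3125
χ² = Σ (O − E)² / E
  disc-shaped: (742 − 740.8125)² / 740.8125 = 0.0019
  spherical: (484 − 493.875)² / 493.875 = 0.1975
  elongated: (91 − 82.3125)² / 82.3125 = 0.9169
χ² = 0.0019 + 0.1975 + 0.9169 = 1.1163 ≈ 1.116
Degrees of freedom = 3 − 1 = 2; critical value at α = 0.05 is 5.991.
Since 1.116 < 5.991, we fail to reject the null hypothesis — the data are consistent with the 9:6:1 ratio.

1.116; consistent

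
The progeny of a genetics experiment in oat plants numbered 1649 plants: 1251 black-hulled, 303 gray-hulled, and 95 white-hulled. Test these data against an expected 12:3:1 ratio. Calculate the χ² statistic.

Total ratio parts = 16. Expected numbers out of 1649:
  black-hulled: 1649 × 12/16 = 1236.75
  gray-hulled: 1649 × 3/16 = 309.1875
  white-hulled: 1649 × 1/16 = 103.0625
χ² = Σ (O − E)² / E
  black-hulled: (1251 − 1236.75)² / 1236.75 = 0.1642
  gray-hulled: (303 − 309.1875)² / 309.1875 = 0.1238
  white-hulled: (95 − 103.0625)² / 103.0625 = 0.6307
χ² = 0.1642 + 0.1238 + 0.6307 = 0.9187 ≈ 0.919

0.919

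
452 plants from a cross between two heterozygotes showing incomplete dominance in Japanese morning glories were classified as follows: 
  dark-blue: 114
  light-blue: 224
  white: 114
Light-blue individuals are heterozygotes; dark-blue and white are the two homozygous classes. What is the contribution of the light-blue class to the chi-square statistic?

0.018

With incomplete dominance, a heterozygote × heterozygote cross gives a 1:2:1 phenotypic ratio.
Under the 1:2:1 hypothesis (Σ ratio = 4, N = 452):
  dark-blue: 452 × 1/4 = 113
  light-blue: 452 × 2/4 = 226
  white: 452 × 1/4 = 113
Contribution of light-blue: (224 − 226)² / 226 = 0.0177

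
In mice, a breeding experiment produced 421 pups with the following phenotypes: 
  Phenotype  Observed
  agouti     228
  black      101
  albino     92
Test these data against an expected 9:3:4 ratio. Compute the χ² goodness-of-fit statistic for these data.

Under the 9:3:4 hypothesis (Σ ratio = 16, N = 421):
  agouti: 421 × 9/16 = 236.8125
  black: 421 × 3/16 = 78.9375
  albino: 421 × 4/16 = 105.25
χ² = Σ (O − E)² / E
  agouti: (228 − 236.8125)² / 236.8125 = 0.3279
  black: (101 − 78.9375)² / 78.9375 = 6.1663
  albino: (92 − 105.25)² / 105.25 = 1.6681
χ² = 0.3279 + 6.1663 + 1.6681 = 8.1623 ≈ 8.162

8.162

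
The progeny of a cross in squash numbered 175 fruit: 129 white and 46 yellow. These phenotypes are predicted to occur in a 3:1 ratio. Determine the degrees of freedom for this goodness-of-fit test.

1

A goodness-of-fit test with 2 phenotype classes has df = 2 − 1 = 1.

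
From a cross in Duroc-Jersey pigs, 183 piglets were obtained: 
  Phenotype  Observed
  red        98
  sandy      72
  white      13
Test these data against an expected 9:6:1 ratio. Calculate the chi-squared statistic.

0.616

Under the 9:6:1 hypothesis (Σ ratio = 16, N = 183):
  red: 183 × 9/16 = 102.9375
  sandy: 183 × 6/16 = 68.625
  white: 183 × 1/16 = 11.4375
χ² = Σ (O − E)² / E
  red: (98 − 102.9375)² / 102.9375 = 0.2368
  sandy: (72 − 68.625)² / 68.625 = 0.1660
  white: (13 − 11.4375)² / 11.4375 = 0.2135
χ² = 0.2368 + 0.1660 + 0.2135 = 0.6163 ≈ 0.616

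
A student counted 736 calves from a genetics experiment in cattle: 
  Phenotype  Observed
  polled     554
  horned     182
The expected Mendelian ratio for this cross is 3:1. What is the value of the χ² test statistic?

Total ratio parts = 4. Expected numbers out of 736:
  polled: 736 × 3/4 = 552
  horned: 736 × 1/4 = 184
χ² = Σ (O − E)² / E
  polled: (554 − 552)² / 552 = 0.0072
  horned: (182 − 184)² / 184 = 0.0217
χ² = 0.0072 + 0.0217 = 0.0289 ≈ 0.029

0.029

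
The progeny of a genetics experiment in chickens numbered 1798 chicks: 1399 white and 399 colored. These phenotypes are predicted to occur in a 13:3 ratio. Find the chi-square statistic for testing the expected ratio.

13.977

Total ratio parts = 16. Expected numbers out of 1798:
  white: 1798 × 13/16 = 1460.875
  colored: 1798 × 3/16 = 337.125
χ² = Σ (O − E)² / E
  white: (1399 − 1460.875)² / 1460.875 = 2.6207
  colored: (399 − 337.125)² / 337.125 = 11.3564
χ² = 2.6207 + 11.3564 = 13.9771 ≈ 13.977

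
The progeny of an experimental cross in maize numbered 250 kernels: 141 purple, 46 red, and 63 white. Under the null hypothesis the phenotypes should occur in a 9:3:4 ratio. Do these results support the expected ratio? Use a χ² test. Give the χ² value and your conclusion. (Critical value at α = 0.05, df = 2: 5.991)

0.021; consistent

The 9:3:4 ratio has 16 parts, so with N = 250 the expected counts are:
  purple: 250 × 9/16 = 140.625
  red: 250 × 3/16 = 46.875
  white: 250 × 4/16 = 62.5
χ² = Σ (O − E)² / E
  purple: (141 − 140.625)² / 140.625 = 0.0010
  red: (46 − 46.875)² / 46.875 = 0.0163
  white: (63 − 62.5)² / 62.5 = 0.0040
χ² = 0.0010 + 0.0163 + 0.0040 = 0.0213 ≈ 0.021
Degrees of freedom = 3 − 1 = 2; critical value at α = 0.05 is 5.991.
Since 0.021 < 5.991, we fail to reject the null hypothesis — the data are consistent with the 9:3:4 ratio.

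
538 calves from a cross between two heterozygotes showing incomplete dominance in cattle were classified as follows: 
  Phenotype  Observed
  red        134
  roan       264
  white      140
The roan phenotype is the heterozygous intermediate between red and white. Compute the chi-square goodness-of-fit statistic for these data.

With incomplete dominance, a heterozygote × heterozygote cross gives a 1:2:1 phenotypic ratio.
Under the 1:2:1 hypothesis (Σ ratio = 4, N = 538):
  red: 538 × 1/4 = 134.5
  roan: 538 × 2/4 = 269
  white: 538 × 1/4 = 134.5
χ² = Σ (O − E)² / E
  red: (134 − 134.5)² / 134.5 = 0.0019
  roan: (264 − 269)² / 269 = 0.0929
  white: (140 − 134.5)² / 134.5 = 0.2249
χ² = 0.0019 + 0.0929 + 0.2249 = 0.3197 ≈ 0.320

0.320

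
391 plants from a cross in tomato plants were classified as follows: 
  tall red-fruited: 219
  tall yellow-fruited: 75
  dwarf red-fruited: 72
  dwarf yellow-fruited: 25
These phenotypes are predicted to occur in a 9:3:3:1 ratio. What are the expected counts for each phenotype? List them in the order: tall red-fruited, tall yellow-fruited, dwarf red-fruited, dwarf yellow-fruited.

Total ratio parts = 16. Expected numbers out of 391:
  tall red-fruited: 391 × 9/16 = 219.9375
  tall yellow-fruited: 391 × 3/16 = 73.3125
  dwarf red-fruited: 391 × 3/16 = 73.3125
  dwarf yellow-fruited: 391 × 1/16 = 24.4375

219.9375, 73.3125, 73.3125, 24.4375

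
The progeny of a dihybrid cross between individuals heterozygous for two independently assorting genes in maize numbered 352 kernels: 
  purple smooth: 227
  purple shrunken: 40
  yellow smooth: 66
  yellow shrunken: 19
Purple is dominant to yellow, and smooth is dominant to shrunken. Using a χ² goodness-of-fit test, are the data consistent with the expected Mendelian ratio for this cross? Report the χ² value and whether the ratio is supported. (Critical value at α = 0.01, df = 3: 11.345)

14.899; not consistent

A dihybrid F₂ with independent assortment and complete dominance at both loci gives a 9:3:3:1 phenotypic ratio.
The 9:3:3:1 ratio has 16 parts, so with N = 352 the expected counts are:
  purple smooth: 352 × 9/16 = 198
  purple shrunken: 352 × 3/16 = 66
  yellow smooth: 352 × 3/16 = 66
  yellow shrunken: 352 × 1/16 = 22
χ² = Σ (O − E)² / E
  purple smooth: (227 − 198)² / 198 = 4.2475
  purple shrunken: (40 − 66)² / 66 = 10.2424
  yellow smooth: (66 − 66)² / 66 = 0.0000
  yellow shrunken: (19 − 22)² / 22 = 0.4091
χ² = 4.2475 + 10.2424 + 0.0000 + 0.4091 = 14.899
Degrees of freedom = 4 − 1 = 3; critical value at α = 0.01 is 11.345.
Since 14.899 > 11.345, we reject the null hypothesis — the data do not fit the 9:3:3:1 ratio.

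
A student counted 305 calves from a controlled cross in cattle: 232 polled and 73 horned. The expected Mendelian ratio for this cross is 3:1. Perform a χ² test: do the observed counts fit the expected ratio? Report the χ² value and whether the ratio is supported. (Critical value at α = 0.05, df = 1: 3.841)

0.185; consistent

Expected counts for N = 305 under a 3:1 ratio (total parts = 4):
  polled: 305 × 3/4 = 228.75
  horned: 305 × 1/4 = 76.25
χ² = Σ (O − E)² / E
  polled: (232 − 228.75)² / 228.75 = 0.0462
  horned: (73 − 76.25)² / 76.25 = 0.1385
χ² = 0.0462 + 0.1385 = 0.1847 ≈ 0.185
Degrees of freedom = 2 − 1 = 1; critical value at α = 0.05 is 3.841.
Since 0.185 < 3.841, we fail to reject the null hypothesis — the data are consistent with the 3:1 ratio.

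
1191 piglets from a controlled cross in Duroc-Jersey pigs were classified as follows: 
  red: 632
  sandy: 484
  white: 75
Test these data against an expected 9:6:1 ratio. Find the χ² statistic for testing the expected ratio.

Under the 9:6:1 hypothesis (Σ ratio = 16, N = 1191):
  red: 1191 × 9/16 = 669.9375
  sandy: 1191 × 6/16 = 446.625
  white: 1191 × 1/16 = 74.4375
χ² = Σ (O − E)² / E
  red: (632 − 669.9375)² / 669.9375 = 2.1483
  sandy: (484 − 446.625)² / 446.625 = 3.1277
  white: (75 − 74.4375)² / 74.4375 = 0.0043
χ² = 2.1483 + 3.1277 + 0.0043 = 5.2803 ≈ 5.280

5.280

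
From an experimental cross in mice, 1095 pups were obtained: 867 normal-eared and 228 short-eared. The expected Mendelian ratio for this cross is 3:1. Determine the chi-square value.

10.195

Under the 3:1 hypothesis (Σ ratio = 4, N = 1095):
  normal-eared: 1095 × 3/4 = 821.25
  short-eared: 1095 × 1/4 = 273.75
χ² = Σ (O − E)² / E
  normal-eared: (867 − 821.25)² / 821.25 = 2.5486
  short-eared: (228 − 273.75)² / 273.75 = 7.6459
χ² = 2.5486 + 7.6459 = 10.1945 ≈ 10.195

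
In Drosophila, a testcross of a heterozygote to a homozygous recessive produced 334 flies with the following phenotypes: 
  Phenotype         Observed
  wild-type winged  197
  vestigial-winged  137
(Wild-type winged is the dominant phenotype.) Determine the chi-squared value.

A testcross of a heterozygote (Aa × aa) gives a 1:1 phenotypic ratio.
Under the 1:1 hypothesis (Σ ratio = 2, N = 334):
  wild-type winged: 334 × 1/2 = 167
  vestigial-winged: 334 × 1/2 = 167
χ² = Σ (O − E)² / E
  wild-type winged: (197 − 167)² / 167 = 5.3892
  vestigial-winged: (137 − 167)² / 167 = 5.3892
χ² = 5.3892 + 5.3892 = 10.7784 ≈ 10.778

10.778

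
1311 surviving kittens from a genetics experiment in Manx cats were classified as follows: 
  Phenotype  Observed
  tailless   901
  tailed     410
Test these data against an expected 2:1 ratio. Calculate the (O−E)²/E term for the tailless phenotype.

Expected counts for N = 1311 under a 2:1 ratio (total parts = 3):
  tailless: 1311 × 2/3 = 874
  tailed: 1311 × 1/3 = 437
Contribution of tailless: (901 − 874)² / 874 = 0.8341

0.834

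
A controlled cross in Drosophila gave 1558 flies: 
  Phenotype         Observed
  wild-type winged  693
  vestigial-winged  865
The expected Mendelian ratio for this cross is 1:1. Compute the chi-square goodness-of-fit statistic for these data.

18.988

Total ratio parts = 2. Expected numbers out of 1558:
  wild-type winged: 1558 × 1/2 = 779
  vestigial-winged: 1558 × 1/2 = 779
χ² = Σ (O − E)² / E
  wild-type winged: (693 − 779)² / 779 = 9.4942
  vestigial-winged: (865 − 779)² / 779 = 9.4942
χ² = 9.4942 + 9.4942 = 18.9884 ≈ 18.988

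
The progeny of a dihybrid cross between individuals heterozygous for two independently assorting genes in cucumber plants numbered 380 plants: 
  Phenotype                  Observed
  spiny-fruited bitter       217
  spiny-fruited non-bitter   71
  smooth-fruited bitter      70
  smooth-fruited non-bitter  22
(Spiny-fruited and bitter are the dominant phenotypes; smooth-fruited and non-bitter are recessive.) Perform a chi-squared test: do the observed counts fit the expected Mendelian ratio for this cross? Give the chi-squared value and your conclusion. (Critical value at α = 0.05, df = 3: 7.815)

0.201; consistent

A dihybrid F₂ with independent assortment and complete dominance at both loci gives a 9:3:3:1 phenotypic ratio.
Expected counts for N = 380 under a 9:3:3:1 ratio (total parts = 16):
  spiny-fruited bitter: 380 × 9/16 = 213.75
  spiny-fruited non-bitter: 380 × 3/16 = 71.25
  smooth-fruited bitter: 380 × 3/16 = 71.25
  smooth-fruited non-bitter: 380 × 1/16 = 23.75
χ² = Σ (O − E)² / E
  spiny-fruited bitter: (217 − 213.75)² / 213.75 = 0.0494
  spiny-fruited non-bitter: (71 − 71.25)² / 71.25 = 0.0009
  smooth-fruited bitter: (70 − 71.25)² / 71.25 = 0.0219
  smooth-fruited non-bitter: (22 − 23.75)² / 23.75 = 0.1289
χ² = 0.0494 + 0.0009 + 0.0219 + 0.1289 = 0.2011 ≈ 0.201
Degrees of freedom = 4 − 1 = 3; critical value at α = 0.05 is 7.815.
Since 0.201 < 7.815, we fail to reject the null hypothesis — the data are consistent with the 9:3:3:1 ratio.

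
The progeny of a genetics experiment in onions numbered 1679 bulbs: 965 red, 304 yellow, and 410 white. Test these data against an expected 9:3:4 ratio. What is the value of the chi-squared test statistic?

1.046

Expected counts for N = 1679 under a 9:3:4 ratio (total parts = 16):
  red: 1679 × 9/16 = 944.4375
  yellow: 1679 × 3/16 = 314.8125
  white: 1679 × 4/16 = 419.75
χ² = Σ (O − E)² / E
  red: (965 − 944.4375)² / 944.4375 = 0.4477
  yellow: (304 − 314.8125)² / 314.8125 = 0.3714
  white: (410 − 419.75)² / 419.75 = 0.2265
χ² = 0.4477 + 0.3714 + 0.2265 = 1.0456 ≈ 1.046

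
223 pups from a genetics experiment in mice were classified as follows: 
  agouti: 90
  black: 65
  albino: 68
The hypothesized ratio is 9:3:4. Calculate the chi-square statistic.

25.562

Under the 9:3:4 hypothesis (Σ ratio = 16, N = 223):
  agouti: 223 × 9/16 = 125.4375
  black: 223 × 3/16 = 41.8125
  albino: 223 × 4/16 = 55.75
χ² = Σ (O − E)² / E
  agouti: (90 − 125.4375)² / 125.4375 = 10.0115
  black: (65 − 41.8125)² / 41.8125 = 12.8588
  albino: (68 − 55.75)² / 55.75 = 2.6917
χ² = 10.0115 + 12.8588 + 2.6917 = 25.562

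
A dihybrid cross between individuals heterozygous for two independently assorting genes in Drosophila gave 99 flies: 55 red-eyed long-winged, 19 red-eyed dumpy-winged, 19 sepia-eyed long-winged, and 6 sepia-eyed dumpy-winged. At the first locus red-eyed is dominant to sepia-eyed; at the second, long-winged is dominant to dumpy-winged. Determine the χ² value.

A dihybrid F₂ with independent assortment and complete dominance at both loci gives a 9:3:3:1 phenotypic ratio.
The 9:3:3:1 ratio has 16 parts, so with N = 99 the expected counts are:
  red-eyed long-winged: 99 × 9/16 = 55.6875
  red-eyed dumpy-winged: 99 × 3/16 = 18.5625
  sepia-eyed long-winged: 99 × 3/16 = 18.5625
  sepia-eyed dumpy-winged: 99 × 1/16 = 6.1875
χ² = Σ (O − E)² / E
  red-eyed long-winged: (55 − 55.6875)² / 55.6875 = 0.0085
  red-eyed dumpy-winged: (19 − 18.5625)² / 18.5625 = 0.0103
  sepia-eyed long-winged: (19 − 18.5625)² / 18.5625 = 0.0103
  sepia-eyed dumpy-winged: (6 − 6.1875)² / 6.1875 = 0.0057
χ² = 0.0085 + 0.0103 + 0.0103 + 0.0057 = 0.0348 ≈ 0.035

0.035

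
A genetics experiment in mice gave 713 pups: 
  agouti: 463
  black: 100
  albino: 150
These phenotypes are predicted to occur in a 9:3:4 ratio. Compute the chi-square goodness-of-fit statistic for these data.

22.531

Under the 9:3:4 hypothesis (Σ ratio = 16, N = 713):
  agouti: 713 × 9/16 = 401.0625
  black: 713 × 3/16 = 133.6875
  albino: 713 × 4/16 = 178.25
χ² = Σ (O − E)² / E
  agouti: (463 − 401.0625)² / 401.0625 = 9.5652
  black: (100 − 133.6875)² / 133.6875 = 8.4888
  albino: (150 − 178.25)² / 178.25 = 4.4772
χ² = 9.5652 + 8.4888 + 4.4772 = 22.5312 ≈ 22.531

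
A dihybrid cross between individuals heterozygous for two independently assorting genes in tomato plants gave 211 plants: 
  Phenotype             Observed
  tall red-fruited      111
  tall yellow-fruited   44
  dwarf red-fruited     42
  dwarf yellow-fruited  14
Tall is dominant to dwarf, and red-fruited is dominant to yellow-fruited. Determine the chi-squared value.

A dihybrid F₂ with independent assortment and complete dominance at both loci gives a 9:3:3:1 phenotypic ratio.
Under the 9:3:3:1 hypothesis (Σ ratio = 16, N = 211):
  tall red-fruited: 211 × 9/16 = 118.6875
  tall yellow-fruited: 211 × 3/16 = 39.5625
  dwarf red-fruited: 211 × 3/16 = 39.5625
  dwarf yellow-fruited: 211 × 1/16 = 13.1875
χ² = Σ (O − E)² / E
  tall red-fruited: (111 − 118.6875)² / 118.6875 = 0.4979
  tall yellow-fruited: (44 − 39.5625)² / 39.5625 = 0.4977
  dwarf red-fruited: (42 − 39.5625)² / 39.5625 = 0.1502
  dwarf yellow-fruited: (14 − 13.1875)² / 13.1875 = 0.0501
χ² = 0.4979 + 0.4977 + 0.1502 + 0.0501 = 1.1959 ≈ 1.196

1.196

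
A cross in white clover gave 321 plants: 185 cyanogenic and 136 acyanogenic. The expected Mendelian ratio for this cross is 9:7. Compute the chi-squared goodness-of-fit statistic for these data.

0.249

Under the 9:7 hypothesis (Σ ratio = 16, N = 321):
  cyanogenic: 321 × 9/16 = 180.5625
  acyanogenic: 321 × 7/16 = 140.4375
χ² = Σ (O − E)² / E
  cyanogenic: (185 − 180.5625)² / 180.5625 = 0.1091
  acyanogenic: (136 − 140.4375)² / 140.4375 = 0.1402
χ² = 0.1091 + 0.1402 = 0.2493 ≈ 0.249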